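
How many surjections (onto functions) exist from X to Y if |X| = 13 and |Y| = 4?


n = |X| = 13, k = |Y| = 4. Surjections via inclusion-exclusion:
S(n,k) = Σ(-1)^i × C(k,i) × (k-i)^n, i=0 to k
i=0: (-1)^0×C(4,0)×4^13 = 67108864
i=1: (-1)^1×C(4,1)×3^13 = -6377292
i=2: (-1)^2×C(4,2)×2^13 = 49152
i=3: (-1)^3×C(4,3)×1^13 = -4
i=4: (-1)^4×C(4,4)×0^13 = 0
Total = 60780720

Number of surjections = 60780720


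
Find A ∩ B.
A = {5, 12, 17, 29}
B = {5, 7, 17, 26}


A ∩ B = elements in both A and B
A = {5, 12, 17, 29}
B = {5, 7, 17, 26}
A ∩ B = {5, 17}

A ∩ B = {5, 17}


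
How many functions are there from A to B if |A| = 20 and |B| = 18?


Each of |A| = 20 inputs maps to any of |B| = 18 outputs.
# functions = |B|^|A| = 18^20
= 12748236216396078174437376

Number of functions = 12748236216396078174437376


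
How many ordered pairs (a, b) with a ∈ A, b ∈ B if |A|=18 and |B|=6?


|A × B| = |A| × |B|
= 18 × 6
= 108

|A × B| = 108


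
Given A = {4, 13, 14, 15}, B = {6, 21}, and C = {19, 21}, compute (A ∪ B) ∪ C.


A ∪ B = {4, 6, 13, 14, 15, 21}
(A ∪ B) ∪ C = {4, 6, 13, 14, 15, 19, 21}

A ∪ B ∪ C = {4, 6, 13, 14, 15, 19, 21}


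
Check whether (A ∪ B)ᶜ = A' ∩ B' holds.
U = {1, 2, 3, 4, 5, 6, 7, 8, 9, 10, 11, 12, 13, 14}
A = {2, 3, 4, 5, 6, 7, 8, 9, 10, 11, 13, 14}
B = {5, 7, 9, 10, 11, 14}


LHS: A ∪ B = {2, 3, 4, 5, 6, 7, 8, 9, 10, 11, 13, 14}
(A ∪ B)' = U \ (A ∪ B) = {1, 12}
A' = {1, 12}, B' = {1, 2, 3, 4, 6, 8, 12, 13}
Claimed RHS: A' ∩ B' = {1, 12}
Identity is VALID: LHS = RHS = {1, 12} ✓

Identity is valid. (A ∪ B)' = A' ∩ B' = {1, 12}


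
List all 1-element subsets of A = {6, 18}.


|A| = 2, so A has C(2,1) = 2 subsets of size 1.
Enumerate by choosing 1 elements from A at a time:
{6}, {18}

1-element subsets (2 total): {6}, {18}


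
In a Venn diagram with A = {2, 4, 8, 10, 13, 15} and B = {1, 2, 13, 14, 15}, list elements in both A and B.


A = {2, 4, 8, 10, 13, 15}
B = {1, 2, 13, 14, 15}
Region: in both A and B
Elements: {2, 13, 15}

Elements in both A and B: {2, 13, 15}


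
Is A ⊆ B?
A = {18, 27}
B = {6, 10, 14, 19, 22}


A ⊆ B means every element of A is in B.
Elements in A not in B: {18, 27}
So A ⊄ B.

No, A ⊄ B


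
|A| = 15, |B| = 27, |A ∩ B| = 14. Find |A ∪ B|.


|A ∪ B| = |A| + |B| - |A ∩ B|
= 15 + 27 - 14
= 28

|A ∪ B| = 28


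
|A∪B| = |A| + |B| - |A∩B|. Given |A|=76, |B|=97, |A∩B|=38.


|A ∪ B| = |A| + |B| - |A ∩ B|
= 76 + 97 - 38
= 135

|A ∪ B| = 135


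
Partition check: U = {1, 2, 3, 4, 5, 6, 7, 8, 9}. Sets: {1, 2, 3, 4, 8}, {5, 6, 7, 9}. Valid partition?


A partition requires: (1) non-empty parts, (2) pairwise disjoint, (3) union = U
Parts: {1, 2, 3, 4, 8}, {5, 6, 7, 9}
Union of parts: {1, 2, 3, 4, 5, 6, 7, 8, 9}
U = {1, 2, 3, 4, 5, 6, 7, 8, 9}
All non-empty? True
Pairwise disjoint? True
Covers U? True

Yes, valid partition


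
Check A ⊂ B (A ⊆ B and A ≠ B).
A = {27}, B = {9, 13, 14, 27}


A ⊂ B requires: A ⊆ B AND A ≠ B.
A ⊆ B? Yes
A = B? No
A ⊂ B: Yes (A is a proper subset of B)

Yes, A ⊂ B


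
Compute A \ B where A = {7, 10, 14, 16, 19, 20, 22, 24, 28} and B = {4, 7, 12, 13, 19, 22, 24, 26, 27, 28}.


A \ B = elements in A but not in B
A = {7, 10, 14, 16, 19, 20, 22, 24, 28}
B = {4, 7, 12, 13, 19, 22, 24, 26, 27, 28}
Remove from A any elements in B
A \ B = {10, 14, 16, 20}

A \ B = {10, 14, 16, 20}


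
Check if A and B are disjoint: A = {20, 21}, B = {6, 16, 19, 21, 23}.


Disjoint means A ∩ B = ∅.
A ∩ B = {21}
A ∩ B ≠ ∅, so A and B are NOT disjoint.

No, A and B are not disjoint (A ∩ B = {21})


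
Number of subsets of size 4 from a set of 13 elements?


C(n,k) = n! / (k!(n-k)!)
C(13,4) = 13! / (4!9!)
= 715

C(13,4) = 715


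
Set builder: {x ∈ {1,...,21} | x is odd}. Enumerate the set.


Checking each candidate:
Condition: odd numbers in {1,...,21}
Result = {1, 3, 5, 7, 9, 11, 13, 15, 17, 19, 21}

{1, 3, 5, 7, 9, 11, 13, 15, 17, 19, 21}


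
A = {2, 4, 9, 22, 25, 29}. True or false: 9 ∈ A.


A = {2, 4, 9, 22, 25, 29}
Checking if 9 is in A
9 is in A → True

9 ∈ A


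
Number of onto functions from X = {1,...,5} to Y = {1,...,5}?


n = |X| = 5, k = |Y| = 5. Surjections via inclusion-exclusion:
S(n,k) = Σ(-1)^i × C(k,i) × (k-i)^n, i=0 to k
i=0: (-1)^0×C(5,0)×5^5 = 3125
i=1: (-1)^1×C(5,1)×4^5 = -5120
i=2: (-1)^2×C(5,2)×3^5 = 2430
i=3: (-1)^3×C(5,3)×2^5 = -320
i=4: (-1)^4×C(5,4)×1^5 = 5
i=5: (-1)^5×C(5,5)×0^5 = 0
Total = 120

Number of surjections = 120


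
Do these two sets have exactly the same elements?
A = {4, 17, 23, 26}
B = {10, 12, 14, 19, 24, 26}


Two sets are equal iff they have exactly the same elements.
A = {4, 17, 23, 26}
B = {10, 12, 14, 19, 24, 26}
Differences: {4, 10, 12, 14, 17, 19, 23, 24}
A ≠ B

No, A ≠ B


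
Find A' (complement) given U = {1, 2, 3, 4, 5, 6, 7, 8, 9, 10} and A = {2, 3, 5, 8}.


Aᶜ = U \ A = elements in U but not in A
U = {1, 2, 3, 4, 5, 6, 7, 8, 9, 10}
A = {2, 3, 5, 8}
Aᶜ = {1, 4, 6, 7, 9, 10}

Aᶜ = {1, 4, 6, 7, 9, 10}


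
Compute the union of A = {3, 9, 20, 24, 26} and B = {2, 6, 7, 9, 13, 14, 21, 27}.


A ∪ B = all elements in A or B (or both)
A = {3, 9, 20, 24, 26}
B = {2, 6, 7, 9, 13, 14, 21, 27}
A ∪ B = {2, 3, 6, 7, 9, 13, 14, 20, 21, 24, 26, 27}

A ∪ B = {2, 3, 6, 7, 9, 13, 14, 20, 21, 24, 26, 27}


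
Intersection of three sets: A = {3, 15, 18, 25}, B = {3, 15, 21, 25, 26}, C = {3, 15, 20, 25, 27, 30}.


A ∩ B = {3, 15, 25}
(A ∩ B) ∩ C = {3, 15, 25}

A ∩ B ∩ C = {3, 15, 25}


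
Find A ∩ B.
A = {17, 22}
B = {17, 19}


A ∩ B = elements in both A and B
A = {17, 22}
B = {17, 19}
A ∩ B = {17}

A ∩ B = {17}


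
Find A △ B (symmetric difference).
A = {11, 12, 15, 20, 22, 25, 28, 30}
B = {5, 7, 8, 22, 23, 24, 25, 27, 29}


A △ B = (A \ B) ∪ (B \ A) = elements in exactly one of A or B
A \ B = {11, 12, 15, 20, 28, 30}
B \ A = {5, 7, 8, 23, 24, 27, 29}
A △ B = {5, 7, 8, 11, 12, 15, 20, 23, 24, 27, 28, 29, 30}

A △ B = {5, 7, 8, 11, 12, 15, 20, 23, 24, 27, 28, 29, 30}


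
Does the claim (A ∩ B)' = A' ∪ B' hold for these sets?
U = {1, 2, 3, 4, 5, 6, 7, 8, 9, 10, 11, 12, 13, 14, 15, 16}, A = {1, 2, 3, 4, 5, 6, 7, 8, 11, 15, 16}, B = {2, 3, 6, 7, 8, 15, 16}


LHS: A ∩ B = {2, 3, 6, 7, 8, 15, 16}
(A ∩ B)' = U \ (A ∩ B) = {1, 4, 5, 9, 10, 11, 12, 13, 14}
A' = {9, 10, 12, 13, 14}, B' = {1, 4, 5, 9, 10, 11, 12, 13, 14}
Claimed RHS: A' ∪ B' = {1, 4, 5, 9, 10, 11, 12, 13, 14}
Identity is VALID: LHS = RHS = {1, 4, 5, 9, 10, 11, 12, 13, 14} ✓

Identity is valid. (A ∩ B)' = A' ∪ B' = {1, 4, 5, 9, 10, 11, 12, 13, 14}


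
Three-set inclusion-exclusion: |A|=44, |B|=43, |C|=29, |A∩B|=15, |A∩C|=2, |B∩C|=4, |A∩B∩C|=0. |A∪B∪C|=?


|A∪B∪C| = |A|+|B|+|C| - |A∩B|-|A∩C|-|B∩C| + |A∩B∩C|
= 44+43+29 - 15-2-4 + 0
= 116 - 21 + 0
= 95

|A ∪ B ∪ C| = 95


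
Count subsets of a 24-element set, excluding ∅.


Total subsets = 2^n = 2^24 = 16777216
Non-empty subsets exclude the empty set: 2^n - 1
= 16777216 - 1
= 16777215

Number of non-empty subsets = 16777215


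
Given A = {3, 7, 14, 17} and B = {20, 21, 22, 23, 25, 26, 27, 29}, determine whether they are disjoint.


Disjoint means A ∩ B = ∅.
A ∩ B = ∅
A ∩ B = ∅, so A and B are disjoint.

Yes, A and B are disjoint


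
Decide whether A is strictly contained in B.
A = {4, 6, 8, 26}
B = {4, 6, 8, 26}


A ⊂ B requires: A ⊆ B AND A ≠ B.
A ⊆ B? Yes
A = B? Yes
A = B, so A is not a PROPER subset.

No, A is not a proper subset of B


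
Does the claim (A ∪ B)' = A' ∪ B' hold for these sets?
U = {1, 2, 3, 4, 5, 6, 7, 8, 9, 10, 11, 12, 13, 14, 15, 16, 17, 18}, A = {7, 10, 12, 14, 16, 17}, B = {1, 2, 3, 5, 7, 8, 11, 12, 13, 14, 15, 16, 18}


LHS: A ∪ B = {1, 2, 3, 5, 7, 8, 10, 11, 12, 13, 14, 15, 16, 17, 18}
(A ∪ B)' = U \ (A ∪ B) = {4, 6, 9}
A' = {1, 2, 3, 4, 5, 6, 8, 9, 11, 13, 15, 18}, B' = {4, 6, 9, 10, 17}
Claimed RHS: A' ∪ B' = {1, 2, 3, 4, 5, 6, 8, 9, 10, 11, 13, 15, 17, 18}
Identity is INVALID: LHS = {4, 6, 9} but the RHS claimed here equals {1, 2, 3, 4, 5, 6, 8, 9, 10, 11, 13, 15, 17, 18}. The correct form is (A ∪ B)' = A' ∩ B'.

Identity is invalid: (A ∪ B)' = {4, 6, 9} but A' ∪ B' = {1, 2, 3, 4, 5, 6, 8, 9, 10, 11, 13, 15, 17, 18}. The correct De Morgan law is (A ∪ B)' = A' ∩ B'.


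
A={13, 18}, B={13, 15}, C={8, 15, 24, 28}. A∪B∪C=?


A ∪ B = {13, 15, 18}
(A ∪ B) ∪ C = {8, 13, 15, 18, 24, 28}

A ∪ B ∪ C = {8, 13, 15, 18, 24, 28}


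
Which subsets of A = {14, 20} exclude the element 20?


A subset of A that omits 20 is a subset of A \ {20}, so there are 2^(n-1) = 2^1 = 2 of them.
Subsets excluding 20: ∅, {14}

Subsets excluding 20 (2 total): ∅, {14}


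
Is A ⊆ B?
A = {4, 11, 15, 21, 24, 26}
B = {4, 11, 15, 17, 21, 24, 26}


A ⊆ B means every element of A is in B.
All elements of A are in B.
So A ⊆ B.

Yes, A ⊆ B


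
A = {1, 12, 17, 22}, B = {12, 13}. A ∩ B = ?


A ∩ B = elements in both A and B
A = {1, 12, 17, 22}
B = {12, 13}
A ∩ B = {12}

A ∩ B = {12}


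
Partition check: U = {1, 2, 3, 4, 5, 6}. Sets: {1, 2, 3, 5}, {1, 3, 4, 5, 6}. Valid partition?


A partition requires: (1) non-empty parts, (2) pairwise disjoint, (3) union = U
Parts: {1, 2, 3, 5}, {1, 3, 4, 5, 6}
Union of parts: {1, 2, 3, 4, 5, 6}
U = {1, 2, 3, 4, 5, 6}
All non-empty? True
Pairwise disjoint? False
Covers U? True

No, not a valid partition


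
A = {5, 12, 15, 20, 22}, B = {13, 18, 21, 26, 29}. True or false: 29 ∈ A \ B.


A = {5, 12, 15, 20, 22}, B = {13, 18, 21, 26, 29}
A \ B = elements in A but not in B
A \ B = {5, 12, 15, 20, 22}
Checking if 29 ∈ A \ B
29 is not in A \ B → False

29 ∉ A \ B


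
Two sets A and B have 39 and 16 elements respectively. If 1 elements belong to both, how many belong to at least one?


|A ∪ B| = |A| + |B| - |A ∩ B|
= 39 + 16 - 1
= 54

|A ∪ B| = 54


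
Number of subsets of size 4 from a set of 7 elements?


C(n,k) = n! / (k!(n-k)!)
C(7,4) = 7! / (4!3!)
= 35

C(7,4) = 35


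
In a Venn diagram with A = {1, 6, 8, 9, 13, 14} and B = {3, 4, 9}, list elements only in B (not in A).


A = {1, 6, 8, 9, 13, 14}
B = {3, 4, 9}
Region: only in B (not in A)
Elements: {3, 4}

Elements only in B (not in A): {3, 4}


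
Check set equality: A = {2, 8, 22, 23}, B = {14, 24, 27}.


Two sets are equal iff they have exactly the same elements.
A = {2, 8, 22, 23}
B = {14, 24, 27}
Differences: {2, 8, 14, 22, 23, 24, 27}
A ≠ B

No, A ≠ B


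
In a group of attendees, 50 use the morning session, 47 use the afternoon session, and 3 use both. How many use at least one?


|A ∪ B| = |A| + |B| - |A ∩ B|
= 50 + 47 - 3
= 94

|A ∪ B| = 94


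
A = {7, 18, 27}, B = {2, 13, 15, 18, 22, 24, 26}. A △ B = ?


A △ B = (A \ B) ∪ (B \ A) = elements in exactly one of A or B
A \ B = {7, 27}
B \ A = {2, 13, 15, 22, 24, 26}
A △ B = {2, 7, 13, 15, 22, 24, 26, 27}

A △ B = {2, 7, 13, 15, 22, 24, 26, 27}


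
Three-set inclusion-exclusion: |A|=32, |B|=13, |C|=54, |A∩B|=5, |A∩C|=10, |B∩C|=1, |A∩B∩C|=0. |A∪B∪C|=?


|A∪B∪C| = |A|+|B|+|C| - |A∩B|-|A∩C|-|B∩C| + |A∩B∩C|
= 32+13+54 - 5-10-1 + 0
= 99 - 16 + 0
= 83

|A ∪ B ∪ C| = 83


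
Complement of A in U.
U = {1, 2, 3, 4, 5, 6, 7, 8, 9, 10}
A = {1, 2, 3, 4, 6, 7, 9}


Aᶜ = U \ A = elements in U but not in A
U = {1, 2, 3, 4, 5, 6, 7, 8, 9, 10}
A = {1, 2, 3, 4, 6, 7, 9}
Aᶜ = {5, 8, 10}

Aᶜ = {5, 8, 10}


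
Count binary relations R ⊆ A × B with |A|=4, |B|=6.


A relation from A to B is any subset of A × B.
|A × B| = 4 × 6 = 24
# relations = 2^|A × B| = 2^24 = 16777216

Number of relations = 16777216


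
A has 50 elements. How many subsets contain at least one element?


Total subsets = 2^n = 2^50 = 1125899906842624
Non-empty subsets exclude the empty set: 2^n - 1
= 1125899906842624 - 1
= 1125899906842623

Number of non-empty subsets = 1125899906842623


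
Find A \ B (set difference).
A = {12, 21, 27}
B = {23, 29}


A \ B = elements in A but not in B
A = {12, 21, 27}
B = {23, 29}
Remove from A any elements in B
A \ B = {12, 21, 27}

A \ B = {12, 21, 27}


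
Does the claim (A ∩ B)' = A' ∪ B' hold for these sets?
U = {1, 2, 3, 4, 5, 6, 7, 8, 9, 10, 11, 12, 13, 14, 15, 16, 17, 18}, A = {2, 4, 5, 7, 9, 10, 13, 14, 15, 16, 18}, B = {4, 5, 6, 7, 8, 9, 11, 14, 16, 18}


LHS: A ∩ B = {4, 5, 7, 9, 14, 16, 18}
(A ∩ B)' = U \ (A ∩ B) = {1, 2, 3, 6, 8, 10, 11, 12, 13, 15, 17}
A' = {1, 3, 6, 8, 11, 12, 17}, B' = {1, 2, 3, 10, 12, 13, 15, 17}
Claimed RHS: A' ∪ B' = {1, 2, 3, 6, 8, 10, 11, 12, 13, 15, 17}
Identity is VALID: LHS = RHS = {1, 2, 3, 6, 8, 10, 11, 12, 13, 15, 17} ✓

Identity is valid. (A ∩ B)' = A' ∪ B' = {1, 2, 3, 6, 8, 10, 11, 12, 13, 15, 17}


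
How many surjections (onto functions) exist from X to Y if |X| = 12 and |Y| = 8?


n = |X| = 12, k = |Y| = 8. Surjections via inclusion-exclusion:
S(n,k) = Σ(-1)^i × C(k,i) × (k-i)^n, i=0 to k
i=0: (-1)^0×C(8,0)×8^12 = 68719476736
i=1: (-1)^1×C(8,1)×7^12 = -110730297608
i=2: (-1)^2×C(8,2)×6^12 = 60949905408
i=3: (-1)^3×C(8,3)×5^12 = -13671875000
i=4: (-1)^4×C(8,4)×4^12 = 1174405120
i=5: (-1)^5×C(8,5)×3^12 = -29760696
i=6: (-1)^6×C(8,6)×2^12 = 114688
i=7: (-1)^7×C(8,7)×1^12 = -8
i=8: (-1)^8×C(8,8)×0^12 = 0
Total = 6411968640

Number of surjections = 6411968640


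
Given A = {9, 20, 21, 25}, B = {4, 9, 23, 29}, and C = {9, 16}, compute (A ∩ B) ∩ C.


A ∩ B = {9}
(A ∩ B) ∩ C = {9}

A ∩ B ∩ C = {9}


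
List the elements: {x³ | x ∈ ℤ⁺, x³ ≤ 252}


Checking each candidate:
Condition: positive perfect cubes ≤ 252
Result = {1, 8, 27, 64, 125, 216}

{1, 8, 27, 64, 125, 216}


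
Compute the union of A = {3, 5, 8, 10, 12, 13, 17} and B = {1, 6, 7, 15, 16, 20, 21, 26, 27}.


A ∪ B = all elements in A or B (or both)
A = {3, 5, 8, 10, 12, 13, 17}
B = {1, 6, 7, 15, 16, 20, 21, 26, 27}
A ∪ B = {1, 3, 5, 6, 7, 8, 10, 12, 13, 15, 16, 17, 20, 21, 26, 27}

A ∪ B = {1, 3, 5, 6, 7, 8, 10, 12, 13, 15, 16, 17, 20, 21, 26, 27}


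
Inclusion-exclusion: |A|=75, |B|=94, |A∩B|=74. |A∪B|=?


|A ∪ B| = |A| + |B| - |A ∩ B|
= 75 + 94 - 74
= 95

|A ∪ B| = 95


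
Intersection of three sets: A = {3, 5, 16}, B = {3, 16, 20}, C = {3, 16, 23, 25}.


A ∩ B = {3, 16}
(A ∩ B) ∩ C = {3, 16}

A ∩ B ∩ C = {3, 16}


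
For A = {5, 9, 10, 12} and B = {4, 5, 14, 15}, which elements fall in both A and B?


A = {5, 9, 10, 12}
B = {4, 5, 14, 15}
Region: in both A and B
Elements: {5}

Elements in both A and B: {5}


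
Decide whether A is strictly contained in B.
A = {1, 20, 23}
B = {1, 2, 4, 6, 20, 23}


A ⊂ B requires: A ⊆ B AND A ≠ B.
A ⊆ B? Yes
A = B? No
A ⊂ B: Yes (A is a proper subset of B)

Yes, A ⊂ B


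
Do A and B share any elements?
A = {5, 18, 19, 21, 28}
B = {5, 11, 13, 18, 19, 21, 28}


Disjoint means A ∩ B = ∅.
A ∩ B = {5, 18, 19, 21, 28}
A ∩ B ≠ ∅, so A and B are NOT disjoint.

Yes — A and B share the element(s) of A ∩ B = {5, 18, 19, 21, 28}, so they are not disjoint


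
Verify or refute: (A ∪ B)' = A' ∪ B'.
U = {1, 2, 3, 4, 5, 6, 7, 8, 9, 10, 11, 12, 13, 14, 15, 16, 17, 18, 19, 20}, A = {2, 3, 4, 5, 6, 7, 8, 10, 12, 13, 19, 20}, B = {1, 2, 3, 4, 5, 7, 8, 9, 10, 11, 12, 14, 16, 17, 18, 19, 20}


LHS: A ∪ B = {1, 2, 3, 4, 5, 6, 7, 8, 9, 10, 11, 12, 13, 14, 16, 17, 18, 19, 20}
(A ∪ B)' = U \ (A ∪ B) = {15}
A' = {1, 9, 11, 14, 15, 16, 17, 18}, B' = {6, 13, 15}
Claimed RHS: A' ∪ B' = {1, 6, 9, 11, 13, 14, 15, 16, 17, 18}
Identity is INVALID: LHS = {15} but the RHS claimed here equals {1, 6, 9, 11, 13, 14, 15, 16, 17, 18}. The correct form is (A ∪ B)' = A' ∩ B'.

Identity is invalid: (A ∪ B)' = {15} but A' ∪ B' = {1, 6, 9, 11, 13, 14, 15, 16, 17, 18}. The correct De Morgan law is (A ∪ B)' = A' ∩ B'.


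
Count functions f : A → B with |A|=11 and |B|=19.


Each of |A| = 11 inputs maps to any of |B| = 19 outputs.
# functions = |B|^|A| = 19^11
= 116490258898219

Number of functions = 116490258898219


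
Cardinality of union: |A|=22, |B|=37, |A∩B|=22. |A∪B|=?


|A ∪ B| = |A| + |B| - |A ∩ B|
= 22 + 37 - 22
= 37

|A ∪ B| = 37


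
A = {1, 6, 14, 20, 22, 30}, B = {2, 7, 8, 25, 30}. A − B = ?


A \ B = elements in A but not in B
A = {1, 6, 14, 20, 22, 30}
B = {2, 7, 8, 25, 30}
Remove from A any elements in B
A \ B = {1, 6, 14, 20, 22}

A \ B = {1, 6, 14, 20, 22}


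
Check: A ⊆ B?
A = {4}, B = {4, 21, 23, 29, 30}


A ⊆ B means every element of A is in B.
All elements of A are in B.
So A ⊆ B.

Yes, A ⊆ B


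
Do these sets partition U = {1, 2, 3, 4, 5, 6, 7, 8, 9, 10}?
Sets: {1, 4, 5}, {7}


A partition requires: (1) non-empty parts, (2) pairwise disjoint, (3) union = U
Parts: {1, 4, 5}, {7}
Union of parts: {1, 4, 5, 7}
U = {1, 2, 3, 4, 5, 6, 7, 8, 9, 10}
All non-empty? True
Pairwise disjoint? True
Covers U? False

No, not a valid partition


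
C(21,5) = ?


C(n,k) = n! / (k!(n-k)!)
C(21,5) = 21! / (5!16!)
= 20349

C(21,5) = 20349


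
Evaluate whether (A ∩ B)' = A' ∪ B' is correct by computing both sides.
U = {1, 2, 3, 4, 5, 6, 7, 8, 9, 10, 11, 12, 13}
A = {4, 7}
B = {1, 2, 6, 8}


LHS: A ∩ B = ∅
(A ∩ B)' = U \ (A ∩ B) = {1, 2, 3, 4, 5, 6, 7, 8, 9, 10, 11, 12, 13}
A' = {1, 2, 3, 5, 6, 8, 9, 10, 11, 12, 13}, B' = {3, 4, 5, 7, 9, 10, 11, 12, 13}
Claimed RHS: A' ∪ B' = {1, 2, 3, 4, 5, 6, 7, 8, 9, 10, 11, 12, 13}
Identity is VALID: LHS = RHS = {1, 2, 3, 4, 5, 6, 7, 8, 9, 10, 11, 12, 13} ✓

Identity is valid. (A ∩ B)' = A' ∪ B' = {1, 2, 3, 4, 5, 6, 7, 8, 9, 10, 11, 12, 13}


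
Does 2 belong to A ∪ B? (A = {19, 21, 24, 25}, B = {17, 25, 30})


A = {19, 21, 24, 25}, B = {17, 25, 30}
A ∪ B = all elements in A or B
A ∪ B = {17, 19, 21, 24, 25, 30}
Checking if 2 ∈ A ∪ B
2 is not in A ∪ B → False

2 ∉ A ∪ B


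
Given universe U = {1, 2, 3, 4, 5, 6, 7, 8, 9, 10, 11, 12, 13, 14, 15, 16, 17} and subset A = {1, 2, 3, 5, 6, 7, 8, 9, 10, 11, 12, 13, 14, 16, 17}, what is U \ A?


Aᶜ = U \ A = elements in U but not in A
U = {1, 2, 3, 4, 5, 6, 7, 8, 9, 10, 11, 12, 13, 14, 15, 16, 17}
A = {1, 2, 3, 5, 6, 7, 8, 9, 10, 11, 12, 13, 14, 16, 17}
Aᶜ = {4, 15}

Aᶜ = {4, 15}


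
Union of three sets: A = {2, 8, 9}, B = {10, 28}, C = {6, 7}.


A ∪ B = {2, 8, 9, 10, 28}
(A ∪ B) ∪ C = {2, 6, 7, 8, 9, 10, 28}

A ∪ B ∪ C = {2, 6, 7, 8, 9, 10, 28}


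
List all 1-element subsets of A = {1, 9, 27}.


|A| = 3, so A has C(3,1) = 3 subsets of size 1.
Enumerate by choosing 1 elements from A at a time:
{1}, {9}, {27}

1-element subsets (3 total): {1}, {9}, {27}


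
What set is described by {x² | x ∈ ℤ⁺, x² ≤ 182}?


Checking each candidate:
Condition: positive perfect squares ≤ 182
Result = {1, 4, 9, 16, 25, 36, 49, 64, 81, 100, 121, 144, 169}

{1, 4, 9, 16, 25, 36, 49, 64, 81, 100, 121, 144, 169}


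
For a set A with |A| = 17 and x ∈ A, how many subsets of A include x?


Subsets of A containing x correspond to subsets of A \ {x}, which has 16 elements.
Count = 2^(n-1) = 2^16
= 65536

Number of subsets containing x = 65536


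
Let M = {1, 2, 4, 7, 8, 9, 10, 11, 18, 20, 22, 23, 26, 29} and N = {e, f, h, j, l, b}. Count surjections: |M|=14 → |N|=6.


n = |M| = 14, k = |N| = 6. Surjections via inclusion-exclusion:
S(n,k) = Σ(-1)^i × C(k,i) × (k-i)^n, i=0 to k
i=0: (-1)^0×C(6,0)×6^14 = 78364164096
i=1: (-1)^1×C(6,1)×5^14 = -36621093750
i=2: (-1)^2×C(6,2)×4^14 = 4026531840
i=3: (-1)^3×C(6,3)×3^14 = -95659380
i=4: (-1)^4×C(6,4)×2^14 = 245760
i=5: (-1)^5×C(6,5)×1^14 = -6
i=6: (-1)^6×C(6,6)×0^14 = 0
Total = 45674188560

Number of surjections = 45674188560


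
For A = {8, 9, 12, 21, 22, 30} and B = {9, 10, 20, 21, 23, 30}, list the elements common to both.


A ∩ B = elements in both A and B
A = {8, 9, 12, 21, 22, 30}
B = {9, 10, 20, 21, 23, 30}
A ∩ B = {9, 21, 30}

A ∩ B = {9, 21, 30}


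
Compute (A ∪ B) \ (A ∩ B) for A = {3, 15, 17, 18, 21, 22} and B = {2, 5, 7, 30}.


A △ B = (A \ B) ∪ (B \ A) = elements in exactly one of A or B
A \ B = {3, 15, 17, 18, 21, 22}
B \ A = {2, 5, 7, 30}
A △ B = {2, 3, 5, 7, 15, 17, 18, 21, 22, 30}

A △ B = {2, 3, 5, 7, 15, 17, 18, 21, 22, 30}


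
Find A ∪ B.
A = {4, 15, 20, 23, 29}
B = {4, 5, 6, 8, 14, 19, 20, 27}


A ∪ B = all elements in A or B (or both)
A = {4, 15, 20, 23, 29}
B = {4, 5, 6, 8, 14, 19, 20, 27}
A ∪ B = {4, 5, 6, 8, 14, 15, 19, 20, 23, 27, 29}

A ∪ B = {4, 5, 6, 8, 14, 15, 19, 20, 23, 27, 29}


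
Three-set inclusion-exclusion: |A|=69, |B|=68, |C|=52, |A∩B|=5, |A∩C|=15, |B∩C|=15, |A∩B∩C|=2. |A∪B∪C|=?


|A∪B∪C| = |A|+|B|+|C| - |A∩B|-|A∩C|-|B∩C| + |A∩B∩C|
= 69+68+52 - 5-15-15 + 2
= 189 - 35 + 2
= 156

|A ∪ B ∪ C| = 156


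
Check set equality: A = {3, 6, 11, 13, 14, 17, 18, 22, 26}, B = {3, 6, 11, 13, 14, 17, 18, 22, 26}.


Two sets are equal iff they have exactly the same elements.
A = {3, 6, 11, 13, 14, 17, 18, 22, 26}
B = {3, 6, 11, 13, 14, 17, 18, 22, 26}
Same elements → A = B

Yes, A = B


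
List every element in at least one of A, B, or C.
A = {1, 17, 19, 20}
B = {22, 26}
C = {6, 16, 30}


A ∪ B = {1, 17, 19, 20, 22, 26}
(A ∪ B) ∪ C = {1, 6, 16, 17, 19, 20, 22, 26, 30}

A ∪ B ∪ C = {1, 6, 16, 17, 19, 20, 22, 26, 30}


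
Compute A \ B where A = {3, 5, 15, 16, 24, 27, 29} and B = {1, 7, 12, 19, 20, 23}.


A \ B = elements in A but not in B
A = {3, 5, 15, 16, 24, 27, 29}
B = {1, 7, 12, 19, 20, 23}
Remove from A any elements in B
A \ B = {3, 5, 15, 16, 24, 27, 29}

A \ B = {3, 5, 15, 16, 24, 27, 29}


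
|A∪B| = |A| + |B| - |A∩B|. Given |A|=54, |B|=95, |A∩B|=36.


|A ∪ B| = |A| + |B| - |A ∩ B|
= 54 + 95 - 36
= 113

|A ∪ B| = 113


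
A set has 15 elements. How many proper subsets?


Total subsets = 2^n = 2^15 = 32768
Proper subsets exclude the set itself: 2^n - 1
= 32768 - 1
= 32767

Number of proper subsets = 32767


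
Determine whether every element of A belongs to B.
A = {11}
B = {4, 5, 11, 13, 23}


A ⊆ B means every element of A is in B.
All elements of A are in B.
So A ⊆ B.

Yes, A ⊆ B


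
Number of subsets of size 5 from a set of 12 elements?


C(n,k) = n! / (k!(n-k)!)
C(12,5) = 12! / (5!7!)
= 792

C(12,5) = 792


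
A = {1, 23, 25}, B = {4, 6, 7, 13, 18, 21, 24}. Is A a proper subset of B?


A ⊂ B requires: A ⊆ B AND A ≠ B.
A ⊆ B? No
A ⊄ B, so A is not a proper subset.

No, A is not a proper subset of B


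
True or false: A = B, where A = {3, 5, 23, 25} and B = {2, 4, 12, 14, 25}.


Two sets are equal iff they have exactly the same elements.
A = {3, 5, 23, 25}
B = {2, 4, 12, 14, 25}
Differences: {2, 3, 4, 5, 12, 14, 23}
A ≠ B

No, A ≠ B


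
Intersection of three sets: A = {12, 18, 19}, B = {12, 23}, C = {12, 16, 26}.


A ∩ B = {12}
(A ∩ B) ∩ C = {12}

A ∩ B ∩ C = {12}


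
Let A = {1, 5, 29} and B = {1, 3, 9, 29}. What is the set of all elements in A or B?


A ∪ B = all elements in A or B (or both)
A = {1, 5, 29}
B = {1, 3, 9, 29}
A ∪ B = {1, 3, 5, 9, 29}

A ∪ B = {1, 3, 5, 9, 29}


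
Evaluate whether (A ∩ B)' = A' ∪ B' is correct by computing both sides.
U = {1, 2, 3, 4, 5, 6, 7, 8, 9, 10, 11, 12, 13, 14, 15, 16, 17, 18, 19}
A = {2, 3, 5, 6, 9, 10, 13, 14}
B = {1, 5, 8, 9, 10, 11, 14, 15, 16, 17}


LHS: A ∩ B = {5, 9, 10, 14}
(A ∩ B)' = U \ (A ∩ B) = {1, 2, 3, 4, 6, 7, 8, 11, 12, 13, 15, 16, 17, 18, 19}
A' = {1, 4, 7, 8, 11, 12, 15, 16, 17, 18, 19}, B' = {2, 3, 4, 6, 7, 12, 13, 18, 19}
Claimed RHS: A' ∪ B' = {1, 2, 3, 4, 6, 7, 8, 11, 12, 13, 15, 16, 17, 18, 19}
Identity is VALID: LHS = RHS = {1, 2, 3, 4, 6, 7, 8, 11, 12, 13, 15, 16, 17, 18, 19} ✓

Identity is valid. (A ∩ B)' = A' ∪ B' = {1, 2, 3, 4, 6, 7, 8, 11, 12, 13, 15, 16, 17, 18, 19}


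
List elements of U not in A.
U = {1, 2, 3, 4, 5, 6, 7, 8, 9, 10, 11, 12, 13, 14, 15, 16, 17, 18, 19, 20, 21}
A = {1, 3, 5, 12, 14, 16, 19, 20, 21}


Aᶜ = U \ A = elements in U but not in A
U = {1, 2, 3, 4, 5, 6, 7, 8, 9, 10, 11, 12, 13, 14, 15, 16, 17, 18, 19, 20, 21}
A = {1, 3, 5, 12, 14, 16, 19, 20, 21}
Aᶜ = {2, 4, 6, 7, 8, 9, 10, 11, 13, 15, 17, 18}

Aᶜ = {2, 4, 6, 7, 8, 9, 10, 11, 13, 15, 17, 18}


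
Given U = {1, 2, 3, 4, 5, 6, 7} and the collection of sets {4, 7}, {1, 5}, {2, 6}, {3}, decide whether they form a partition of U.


A partition requires: (1) non-empty parts, (2) pairwise disjoint, (3) union = U
Parts: {4, 7}, {1, 5}, {2, 6}, {3}
Union of parts: {1, 2, 3, 4, 5, 6, 7}
U = {1, 2, 3, 4, 5, 6, 7}
All non-empty? True
Pairwise disjoint? True
Covers U? True

Yes, valid partition


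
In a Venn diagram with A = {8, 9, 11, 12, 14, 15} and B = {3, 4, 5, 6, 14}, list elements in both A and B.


A = {8, 9, 11, 12, 14, 15}
B = {3, 4, 5, 6, 14}
Region: in both A and B
Elements: {14}

Elements in both A and B: {14}


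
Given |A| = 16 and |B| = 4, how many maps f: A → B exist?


Each of |A| = 16 inputs maps to any of |B| = 4 outputs.
# functions = |B|^|A| = 4^16
= 4294967296

Number of functions = 4294967296


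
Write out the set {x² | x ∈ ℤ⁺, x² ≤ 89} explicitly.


Checking each candidate:
Condition: positive perfect squares ≤ 89
Result = {1, 4, 9, 16, 25, 36, 49, 64, 81}

{1, 4, 9, 16, 25, 36, 49, 64, 81}


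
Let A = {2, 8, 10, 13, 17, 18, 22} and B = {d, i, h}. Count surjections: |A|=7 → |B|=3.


n = |A| = 7, k = |B| = 3. Surjections via inclusion-exclusion:
S(n,k) = Σ(-1)^i × C(k,i) × (k-i)^n, i=0 to k
i=0: (-1)^0×C(3,0)×3^7 = 2187
i=1: (-1)^1×C(3,1)×2^7 = -384
i=2: (-1)^2×C(3,2)×1^7 = 3
i=3: (-1)^3×C(3,3)×0^7 = 0
Total = 1806

Number of surjections = 1806


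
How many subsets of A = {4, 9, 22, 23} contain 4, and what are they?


A subset of A contains 4 iff the remaining 3 elements form any subset of A \ {4}.
Count: 2^(n-1) = 2^3 = 8
Subsets containing 4: {4}, {4, 9}, {4, 22}, {4, 23}, {4, 9, 22}, {4, 9, 23}, {4, 22, 23}, {4, 9, 22, 23}

Subsets containing 4 (8 total): {4}, {4, 9}, {4, 22}, {4, 23}, {4, 9, 22}, {4, 9, 23}, {4, 22, 23}, {4, 9, 22, 23}


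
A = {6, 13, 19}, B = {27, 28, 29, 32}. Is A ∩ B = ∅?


Disjoint means A ∩ B = ∅.
A ∩ B = ∅
A ∩ B = ∅, so A and B are disjoint.

Yes, A and B are disjoint


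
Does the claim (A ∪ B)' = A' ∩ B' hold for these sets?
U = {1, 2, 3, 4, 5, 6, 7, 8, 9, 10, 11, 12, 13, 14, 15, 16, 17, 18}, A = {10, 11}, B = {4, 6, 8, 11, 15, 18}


LHS: A ∪ B = {4, 6, 8, 10, 11, 15, 18}
(A ∪ B)' = U \ (A ∪ B) = {1, 2, 3, 5, 7, 9, 12, 13, 14, 16, 17}
A' = {1, 2, 3, 4, 5, 6, 7, 8, 9, 12, 13, 14, 15, 16, 17, 18}, B' = {1, 2, 3, 5, 7, 9, 10, 12, 13, 14, 16, 17}
Claimed RHS: A' ∩ B' = {1, 2, 3, 5, 7, 9, 12, 13, 14, 16, 17}
Identity is VALID: LHS = RHS = {1, 2, 3, 5, 7, 9, 12, 13, 14, 16, 17} ✓

Identity is valid. (A ∪ B)' = A' ∩ B' = {1, 2, 3, 5, 7, 9, 12, 13, 14, 16, 17}


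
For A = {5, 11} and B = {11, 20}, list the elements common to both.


A ∩ B = elements in both A and B
A = {5, 11}
B = {11, 20}
A ∩ B = {11}

A ∩ B = {11}


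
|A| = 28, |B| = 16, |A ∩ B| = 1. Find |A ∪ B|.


|A ∪ B| = |A| + |B| - |A ∩ B|
= 28 + 16 - 1
= 43

|A ∪ B| = 43


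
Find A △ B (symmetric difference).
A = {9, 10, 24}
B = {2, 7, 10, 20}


A △ B = (A \ B) ∪ (B \ A) = elements in exactly one of A or B
A \ B = {9, 24}
B \ A = {2, 7, 20}
A △ B = {2, 7, 9, 20, 24}

A △ B = {2, 7, 9, 20, 24}


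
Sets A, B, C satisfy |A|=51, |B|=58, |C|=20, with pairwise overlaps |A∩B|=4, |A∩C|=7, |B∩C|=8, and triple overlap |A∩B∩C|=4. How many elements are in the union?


|A∪B∪C| = |A|+|B|+|C| - |A∩B|-|A∩C|-|B∩C| + |A∩B∩C|
= 51+58+20 - 4-7-8 + 4
= 129 - 19 + 4
= 114

|A ∪ B ∪ C| = 114


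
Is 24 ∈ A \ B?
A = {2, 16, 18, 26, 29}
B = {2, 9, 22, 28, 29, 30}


A = {2, 16, 18, 26, 29}, B = {2, 9, 22, 28, 29, 30}
A \ B = elements in A but not in B
A \ B = {16, 18, 26}
Checking if 24 ∈ A \ B
24 is not in A \ B → False

24 ∉ A \ B


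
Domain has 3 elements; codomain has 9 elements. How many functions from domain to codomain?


Each of |A| = 3 inputs maps to any of |B| = 9 outputs.
# functions = |B|^|A| = 9^3
= 729

Number of functions = 729


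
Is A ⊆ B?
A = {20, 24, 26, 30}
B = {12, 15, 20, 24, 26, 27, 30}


A ⊆ B means every element of A is in B.
All elements of A are in B.
So A ⊆ B.

Yes, A ⊆ B


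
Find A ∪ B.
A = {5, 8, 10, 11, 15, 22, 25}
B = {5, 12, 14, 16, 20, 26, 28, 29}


A ∪ B = all elements in A or B (or both)
A = {5, 8, 10, 11, 15, 22, 25}
B = {5, 12, 14, 16, 20, 26, 28, 29}
A ∪ B = {5, 8, 10, 11, 12, 14, 15, 16, 20, 22, 25, 26, 28, 29}

A ∪ B = {5, 8, 10, 11, 12, 14, 15, 16, 20, 22, 25, 26, 28, 29}


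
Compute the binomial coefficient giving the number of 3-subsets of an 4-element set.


C(n,k) = n! / (k!(n-k)!)
C(4,3) = 4! / (3!1!)
= 4

C(4,3) = 4


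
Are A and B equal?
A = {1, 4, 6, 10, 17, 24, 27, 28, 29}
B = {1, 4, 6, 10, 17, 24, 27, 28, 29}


Two sets are equal iff they have exactly the same elements.
A = {1, 4, 6, 10, 17, 24, 27, 28, 29}
B = {1, 4, 6, 10, 17, 24, 27, 28, 29}
Same elements → A = B

Yes, A = B


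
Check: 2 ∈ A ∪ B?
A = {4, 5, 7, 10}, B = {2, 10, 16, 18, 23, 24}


A = {4, 5, 7, 10}, B = {2, 10, 16, 18, 23, 24}
A ∪ B = all elements in A or B
A ∪ B = {2, 4, 5, 7, 10, 16, 18, 23, 24}
Checking if 2 ∈ A ∪ B
2 is in A ∪ B → True

2 ∈ A ∪ B


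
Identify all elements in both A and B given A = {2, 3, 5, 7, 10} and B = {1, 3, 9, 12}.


A = {2, 3, 5, 7, 10}
B = {1, 3, 9, 12}
Region: in both A and B
Elements: {3}

Elements in both A and B: {3}


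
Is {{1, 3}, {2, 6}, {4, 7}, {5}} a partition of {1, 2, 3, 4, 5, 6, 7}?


A partition requires: (1) non-empty parts, (2) pairwise disjoint, (3) union = U
Parts: {1, 3}, {2, 6}, {4, 7}, {5}
Union of parts: {1, 2, 3, 4, 5, 6, 7}
U = {1, 2, 3, 4, 5, 6, 7}
All non-empty? True
Pairwise disjoint? True
Covers U? True

Yes, valid partition


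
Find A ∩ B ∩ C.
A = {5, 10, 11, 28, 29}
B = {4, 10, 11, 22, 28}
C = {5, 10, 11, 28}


A ∩ B = {10, 11, 28}
(A ∩ B) ∩ C = {10, 11, 28}

A ∩ B ∩ C = {10, 11, 28}


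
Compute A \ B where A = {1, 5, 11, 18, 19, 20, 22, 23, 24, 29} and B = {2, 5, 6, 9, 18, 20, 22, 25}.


A \ B = elements in A but not in B
A = {1, 5, 11, 18, 19, 20, 22, 23, 24, 29}
B = {2, 5, 6, 9, 18, 20, 22, 25}
Remove from A any elements in B
A \ B = {1, 11, 19, 23, 24, 29}

A \ B = {1, 11, 19, 23, 24, 29}


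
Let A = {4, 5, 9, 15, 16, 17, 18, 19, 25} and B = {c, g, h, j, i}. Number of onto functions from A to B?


n = |A| = 9, k = |B| = 5. Surjections via inclusion-exclusion:
S(n,k) = Σ(-1)^i × C(k,i) × (k-i)^n, i=0 to k
i=0: (-1)^0×C(5,0)×5^9 = 1953125
i=1: (-1)^1×C(5,1)×4^9 = -1310720
i=2: (-1)^2×C(5,2)×3^9 = 196830
i=3: (-1)^3×C(5,3)×2^9 = -5120
i=4: (-1)^4×C(5,4)×1^9 = 5
i=5: (-1)^5×C(5,5)×0^9 = 0
Total = 834120

Number of surjections = 834120


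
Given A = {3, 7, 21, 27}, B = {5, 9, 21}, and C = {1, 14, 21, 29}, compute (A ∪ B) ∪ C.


A ∪ B = {3, 5, 7, 9, 21, 27}
(A ∪ B) ∪ C = {1, 3, 5, 7, 9, 14, 21, 27, 29}

A ∪ B ∪ C = {1, 3, 5, 7, 9, 14, 21, 27, 29}


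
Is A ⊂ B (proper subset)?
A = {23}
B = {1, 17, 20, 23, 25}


A ⊂ B requires: A ⊆ B AND A ≠ B.
A ⊆ B? Yes
A = B? No
A ⊂ B: Yes (A is a proper subset of B)

Yes, A ⊂ B


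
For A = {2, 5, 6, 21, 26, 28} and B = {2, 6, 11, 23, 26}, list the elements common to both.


A ∩ B = elements in both A and B
A = {2, 5, 6, 21, 26, 28}
B = {2, 6, 11, 23, 26}
A ∩ B = {2, 6, 26}

A ∩ B = {2, 6, 26}


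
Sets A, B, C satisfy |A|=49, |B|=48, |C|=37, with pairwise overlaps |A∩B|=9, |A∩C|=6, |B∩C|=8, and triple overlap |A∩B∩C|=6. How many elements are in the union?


|A∪B∪C| = |A|+|B|+|C| - |A∩B|-|A∩C|-|B∩C| + |A∩B∩C|
= 49+48+37 - 9-6-8 + 6
= 134 - 23 + 6
= 117

|A ∪ B ∪ C| = 117


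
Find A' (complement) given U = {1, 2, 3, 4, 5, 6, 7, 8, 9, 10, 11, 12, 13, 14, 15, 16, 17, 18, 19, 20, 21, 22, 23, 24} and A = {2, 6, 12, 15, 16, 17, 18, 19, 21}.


Aᶜ = U \ A = elements in U but not in A
U = {1, 2, 3, 4, 5, 6, 7, 8, 9, 10, 11, 12, 13, 14, 15, 16, 17, 18, 19, 20, 21, 22, 23, 24}
A = {2, 6, 12, 15, 16, 17, 18, 19, 21}
Aᶜ = {1, 3, 4, 5, 7, 8, 9, 10, 11, 13, 14, 20, 22, 23, 24}

Aᶜ = {1, 3, 4, 5, 7, 8, 9, 10, 11, 13, 14, 20, 22, 23, 24}


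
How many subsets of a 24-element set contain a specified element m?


Subsets of A containing m correspond to subsets of A \ {m}, which has 23 elements.
Count = 2^(n-1) = 2^23
= 8388608

Number of subsets containing m = 8388608


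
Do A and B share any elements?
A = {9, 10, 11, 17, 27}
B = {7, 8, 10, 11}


Disjoint means A ∩ B = ∅.
A ∩ B = {10, 11}
A ∩ B ≠ ∅, so A and B are NOT disjoint.

Yes — A and B share the element(s) of A ∩ B = {10, 11}, so they are not disjoint


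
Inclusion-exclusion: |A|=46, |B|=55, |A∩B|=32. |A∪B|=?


|A ∪ B| = |A| + |B| - |A ∩ B|
= 46 + 55 - 32
= 69

|A ∪ B| = 69


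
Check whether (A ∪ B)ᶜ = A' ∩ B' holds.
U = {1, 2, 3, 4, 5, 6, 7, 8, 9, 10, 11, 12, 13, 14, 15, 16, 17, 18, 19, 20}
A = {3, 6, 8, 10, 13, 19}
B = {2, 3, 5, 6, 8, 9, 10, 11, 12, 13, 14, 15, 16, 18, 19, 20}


LHS: A ∪ B = {2, 3, 5, 6, 8, 9, 10, 11, 12, 13, 14, 15, 16, 18, 19, 20}
(A ∪ B)' = U \ (A ∪ B) = {1, 4, 7, 17}
A' = {1, 2, 4, 5, 7, 9, 11, 12, 14, 15, 16, 17, 18, 20}, B' = {1, 4, 7, 17}
Claimed RHS: A' ∩ B' = {1, 4, 7, 17}
Identity is VALID: LHS = RHS = {1, 4, 7, 17} ✓

Identity is valid. (A ∪ B)' = A' ∩ B' = {1, 4, 7, 17}


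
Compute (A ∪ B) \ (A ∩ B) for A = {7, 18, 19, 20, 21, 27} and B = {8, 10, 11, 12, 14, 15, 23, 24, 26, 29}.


A △ B = (A \ B) ∪ (B \ A) = elements in exactly one of A or B
A \ B = {7, 18, 19, 20, 21, 27}
B \ A = {8, 10, 11, 12, 14, 15, 23, 24, 26, 29}
A △ B = {7, 8, 10, 11, 12, 14, 15, 18, 19, 20, 21, 23, 24, 26, 27, 29}

A △ B = {7, 8, 10, 11, 12, 14, 15, 18, 19, 20, 21, 23, 24, 26, 27, 29}


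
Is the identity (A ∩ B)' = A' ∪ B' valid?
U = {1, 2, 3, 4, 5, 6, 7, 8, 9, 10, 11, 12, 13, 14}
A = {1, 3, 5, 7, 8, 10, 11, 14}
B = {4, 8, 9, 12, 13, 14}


LHS: A ∩ B = {8, 14}
(A ∩ B)' = U \ (A ∩ B) = {1, 2, 3, 4, 5, 6, 7, 9, 10, 11, 12, 13}
A' = {2, 4, 6, 9, 12, 13}, B' = {1, 2, 3, 5, 6, 7, 10, 11}
Claimed RHS: A' ∪ B' = {1, 2, 3, 4, 5, 6, 7, 9, 10, 11, 12, 13}
Identity is VALID: LHS = RHS = {1, 2, 3, 4, 5, 6, 7, 9, 10, 11, 12, 13} ✓

Identity is valid. (A ∩ B)' = A' ∪ B' = {1, 2, 3, 4, 5, 6, 7, 9, 10, 11, 12, 13}


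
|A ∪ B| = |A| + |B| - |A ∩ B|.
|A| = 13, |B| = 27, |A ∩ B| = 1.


|A ∪ B| = |A| + |B| - |A ∩ B|
= 13 + 27 - 1
= 39

|A ∪ B| = 39


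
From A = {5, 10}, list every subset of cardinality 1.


|A| = 2, so A has C(2,1) = 2 subsets of size 1.
Enumerate by choosing 1 elements from A at a time:
{5}, {10}

1-element subsets (2 total): {5}, {10}


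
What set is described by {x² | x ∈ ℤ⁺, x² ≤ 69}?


Checking each candidate:
Condition: positive perfect squares ≤ 69
Result = {1, 4, 9, 16, 25, 36, 49, 64}

{1, 4, 9, 16, 25, 36, 49, 64}


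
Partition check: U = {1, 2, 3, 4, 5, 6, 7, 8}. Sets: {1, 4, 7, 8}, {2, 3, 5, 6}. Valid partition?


A partition requires: (1) non-empty parts, (2) pairwise disjoint, (3) union = U
Parts: {1, 4, 7, 8}, {2, 3, 5, 6}
Union of parts: {1, 2, 3, 4, 5, 6, 7, 8}
U = {1, 2, 3, 4, 5, 6, 7, 8}
All non-empty? True
Pairwise disjoint? True
Covers U? True

Yes, valid partition


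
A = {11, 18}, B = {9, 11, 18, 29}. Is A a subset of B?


A ⊆ B means every element of A is in B.
All elements of A are in B.
So A ⊆ B.

Yes, A ⊆ B


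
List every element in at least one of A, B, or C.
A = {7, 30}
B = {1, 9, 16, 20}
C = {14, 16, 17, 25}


A ∪ B = {1, 7, 9, 16, 20, 30}
(A ∪ B) ∪ C = {1, 7, 9, 14, 16, 17, 20, 25, 30}

A ∪ B ∪ C = {1, 7, 9, 14, 16, 17, 20, 25, 30}


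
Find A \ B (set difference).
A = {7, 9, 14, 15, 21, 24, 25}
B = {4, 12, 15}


A \ B = elements in A but not in B
A = {7, 9, 14, 15, 21, 24, 25}
B = {4, 12, 15}
Remove from A any elements in B
A \ B = {7, 9, 14, 21, 24, 25}

A \ B = {7, 9, 14, 21, 24, 25}


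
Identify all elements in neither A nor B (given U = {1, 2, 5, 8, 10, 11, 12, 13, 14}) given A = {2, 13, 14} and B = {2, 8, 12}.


A = {2, 13, 14}
B = {2, 8, 12}
Region: in neither A nor B (given U = {1, 2, 5, 8, 10, 11, 12, 13, 14})
Elements: {1, 5, 10, 11}

Elements in neither A nor B (given U = {1, 2, 5, 8, 10, 11, 12, 13, 14}): {1, 5, 10, 11}


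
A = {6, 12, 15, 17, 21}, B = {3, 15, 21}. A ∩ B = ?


A ∩ B = elements in both A and B
A = {6, 12, 15, 17, 21}
B = {3, 15, 21}
A ∩ B = {15, 21}

A ∩ B = {15, 21}


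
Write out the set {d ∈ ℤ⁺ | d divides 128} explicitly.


Checking each candidate:
Condition: positive divisors of 128
Result = {1, 2, 4, 8, 16, 32, 64, 128}

{1, 2, 4, 8, 16, 32, 64, 128}


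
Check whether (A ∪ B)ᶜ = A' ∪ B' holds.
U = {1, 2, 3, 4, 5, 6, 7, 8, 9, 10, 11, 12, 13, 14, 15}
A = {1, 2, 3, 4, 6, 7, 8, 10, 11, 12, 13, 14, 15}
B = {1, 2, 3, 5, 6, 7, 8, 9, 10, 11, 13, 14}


LHS: A ∪ B = {1, 2, 3, 4, 5, 6, 7, 8, 9, 10, 11, 12, 13, 14, 15}
(A ∪ B)' = U \ (A ∪ B) = ∅
A' = {5, 9}, B' = {4, 12, 15}
Claimed RHS: A' ∪ B' = {4, 5, 9, 12, 15}
Identity is INVALID: LHS = ∅ but the RHS claimed here equals {4, 5, 9, 12, 15}. The correct form is (A ∪ B)' = A' ∩ B'.

Identity is invalid: (A ∪ B)' = ∅ but A' ∪ B' = {4, 5, 9, 12, 15}. The correct De Morgan law is (A ∪ B)' = A' ∩ B'.


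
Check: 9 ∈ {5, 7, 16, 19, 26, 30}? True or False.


A = {5, 7, 16, 19, 26, 30}
Checking if 9 is in A
9 is not in A → False

9 ∉ A


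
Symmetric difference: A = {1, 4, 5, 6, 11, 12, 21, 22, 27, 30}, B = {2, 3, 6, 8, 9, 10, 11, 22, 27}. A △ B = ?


A △ B = (A \ B) ∪ (B \ A) = elements in exactly one of A or B
A \ B = {1, 4, 5, 12, 21, 30}
B \ A = {2, 3, 8, 9, 10}
A △ B = {1, 2, 3, 4, 5, 8, 9, 10, 12, 21, 30}

A △ B = {1, 2, 3, 4, 5, 8, 9, 10, 12, 21, 30}


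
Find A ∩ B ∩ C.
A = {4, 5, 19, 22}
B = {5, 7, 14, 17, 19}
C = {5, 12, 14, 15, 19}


A ∩ B = {5, 19}
(A ∩ B) ∩ C = {5, 19}

A ∩ B ∩ C = {5, 19}


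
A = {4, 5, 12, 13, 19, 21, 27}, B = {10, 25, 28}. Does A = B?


Two sets are equal iff they have exactly the same elements.
A = {4, 5, 12, 13, 19, 21, 27}
B = {10, 25, 28}
Differences: {4, 5, 10, 12, 13, 19, 21, 25, 27, 28}
A ≠ B

No, A ≠ B


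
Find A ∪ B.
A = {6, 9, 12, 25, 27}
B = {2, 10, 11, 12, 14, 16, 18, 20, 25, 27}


A ∪ B = all elements in A or B (or both)
A = {6, 9, 12, 25, 27}
B = {2, 10, 11, 12, 14, 16, 18, 20, 25, 27}
A ∪ B = {2, 6, 9, 10, 11, 12, 14, 16, 18, 20, 25, 27}

A ∪ B = {2, 6, 9, 10, 11, 12, 14, 16, 18, 20, 25, 27}


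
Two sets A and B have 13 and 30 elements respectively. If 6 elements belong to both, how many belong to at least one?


|A ∪ B| = |A| + |B| - |A ∩ B|
= 13 + 30 - 6
= 37

|A ∪ B| = 37


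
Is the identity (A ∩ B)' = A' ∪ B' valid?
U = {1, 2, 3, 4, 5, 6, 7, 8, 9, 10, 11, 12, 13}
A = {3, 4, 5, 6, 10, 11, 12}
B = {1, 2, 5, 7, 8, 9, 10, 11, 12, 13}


LHS: A ∩ B = {5, 10, 11, 12}
(A ∩ B)' = U \ (A ∩ B) = {1, 2, 3, 4, 6, 7, 8, 9, 13}
A' = {1, 2, 7, 8, 9, 13}, B' = {3, 4, 6}
Claimed RHS: A' ∪ B' = {1, 2, 3, 4, 6, 7, 8, 9, 13}
Identity is VALID: LHS = RHS = {1, 2, 3, 4, 6, 7, 8, 9, 13} ✓

Identity is valid. (A ∩ B)' = A' ∪ B' = {1, 2, 3, 4, 6, 7, 8, 9, 13}


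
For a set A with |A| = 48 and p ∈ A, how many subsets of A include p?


Subsets of A containing p correspond to subsets of A \ {p}, which has 47 elements.
Count = 2^(n-1) = 2^47
= 140737488355328

Number of subsets containing p = 140737488355328
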